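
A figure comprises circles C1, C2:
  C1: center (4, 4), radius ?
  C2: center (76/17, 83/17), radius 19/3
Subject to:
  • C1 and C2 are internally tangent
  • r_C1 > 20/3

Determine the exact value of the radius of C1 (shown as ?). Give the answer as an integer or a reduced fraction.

1. [int C1,C2]  r_C1² − (38/3)r_C1 + 352/9 = 0  ⇒  r_C1 = 16/3 or 22/3
2. given r_C1 > 20/3: keep 22/3

22/3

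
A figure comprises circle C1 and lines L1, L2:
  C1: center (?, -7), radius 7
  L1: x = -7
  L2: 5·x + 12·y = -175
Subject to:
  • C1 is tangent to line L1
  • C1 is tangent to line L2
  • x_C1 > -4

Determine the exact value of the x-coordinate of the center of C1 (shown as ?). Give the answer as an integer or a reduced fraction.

0

1. [C1‖L1]  x_C1² + 14x_C1 = 0  ⇒  x_C1 = -14 or 0
2. [C1‖L2]  x_C1² + (182/5)x_C1 = 0  ⇒  x_C1 = -182/5 or 0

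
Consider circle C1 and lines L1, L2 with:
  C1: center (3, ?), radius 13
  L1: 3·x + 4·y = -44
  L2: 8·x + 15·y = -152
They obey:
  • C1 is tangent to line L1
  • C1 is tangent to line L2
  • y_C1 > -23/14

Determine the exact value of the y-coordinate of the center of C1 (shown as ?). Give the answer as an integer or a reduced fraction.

1. [C1‖L1]  y_C1² + (53/2)y_C1 − 177/2 = 0  ⇒  y_C1 = -59/2 or 3
2. [C1‖L2]  y_C1² + (352/15)y_C1 − 397/5 = 0  ⇒  y_C1 = -397/15 or 3

3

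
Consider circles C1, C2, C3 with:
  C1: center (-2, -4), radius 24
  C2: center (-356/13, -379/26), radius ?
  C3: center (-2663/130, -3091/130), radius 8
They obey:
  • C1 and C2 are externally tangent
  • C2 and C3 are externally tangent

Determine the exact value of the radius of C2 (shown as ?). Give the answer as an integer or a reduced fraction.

7/2

1. [ext C1·C2]  r_C2² + 48r_C2 − 721/4 = 0  ⇒  r_C2 = 7/2 (r>0 drops 1)
2. [ext C2·C3]  r_C2² + 16r_C2 − 273/4 = 0  ⇒  r_C2 = 7/2 (r>0 drops 1)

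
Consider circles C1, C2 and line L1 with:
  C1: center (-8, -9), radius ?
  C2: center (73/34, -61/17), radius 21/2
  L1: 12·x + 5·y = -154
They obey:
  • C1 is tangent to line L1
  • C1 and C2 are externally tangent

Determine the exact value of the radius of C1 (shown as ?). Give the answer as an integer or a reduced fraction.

1. [C1‖L1]  r_C1² − 1 = 0  ⇒  r_C1 = 1 (r>0 drops 1)
2. [ext C1·C2]  r_C1² + 21r_C1 − 22 = 0  ⇒  r_C1 = 1 (r>0 drops 1)

1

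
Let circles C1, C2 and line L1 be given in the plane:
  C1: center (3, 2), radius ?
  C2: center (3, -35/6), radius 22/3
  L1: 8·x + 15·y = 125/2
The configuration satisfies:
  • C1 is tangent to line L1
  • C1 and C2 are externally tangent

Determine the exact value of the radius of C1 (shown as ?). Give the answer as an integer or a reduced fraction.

1. [C1‖L1]  r_C1² − 1/4 = 0  ⇒  r_C1 = 1/2 (r>0 drops 1)
2. [ext C1·C2]  r_C1² + (44/3)r_C1 − 91/12 = 0  ⇒  r_C1 = 1/2 (r>0 drops 1)

1/2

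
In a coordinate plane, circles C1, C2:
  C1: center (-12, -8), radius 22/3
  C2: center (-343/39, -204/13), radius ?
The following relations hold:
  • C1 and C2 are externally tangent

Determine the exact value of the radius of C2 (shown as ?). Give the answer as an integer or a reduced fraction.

1. [ext C1·C2]  r_C2² + (44/3)r_C2 − 47/3 = 0  ⇒  r_C2 = 1 (r>0 drops 1)

1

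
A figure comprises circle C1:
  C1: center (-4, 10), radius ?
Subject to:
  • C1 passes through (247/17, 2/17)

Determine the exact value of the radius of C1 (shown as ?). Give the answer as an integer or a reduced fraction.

21

1. [C1∋P]  r_C1² − 441 = 0  ⇒  r_C1 = 21 (r>0 drops 1)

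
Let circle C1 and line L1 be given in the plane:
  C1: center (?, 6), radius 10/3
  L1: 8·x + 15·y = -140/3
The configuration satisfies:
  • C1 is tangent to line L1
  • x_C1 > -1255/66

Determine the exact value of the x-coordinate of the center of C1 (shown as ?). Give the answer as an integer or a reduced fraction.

1. [C1‖L1]  x_C1² + (205/6)x_C1 + 725/3 = 0  ⇒  x_C1 = -145/6 or -10
2. given x_C1 > -1255/66: keep -10

-10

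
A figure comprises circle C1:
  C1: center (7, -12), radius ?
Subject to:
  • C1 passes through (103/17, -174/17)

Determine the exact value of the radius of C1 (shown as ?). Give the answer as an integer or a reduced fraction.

1. [C1∋P]  r_C1² − 4 = 0  ⇒  r_C1 = 2 (r>0 drops 1)

2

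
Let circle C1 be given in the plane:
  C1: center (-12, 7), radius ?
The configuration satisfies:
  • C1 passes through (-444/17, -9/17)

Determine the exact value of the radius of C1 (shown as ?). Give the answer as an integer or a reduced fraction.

16

1. [C1∋P]  r_C1² − 256 = 0  ⇒  r_C1 = 16 (r>0 drops 1)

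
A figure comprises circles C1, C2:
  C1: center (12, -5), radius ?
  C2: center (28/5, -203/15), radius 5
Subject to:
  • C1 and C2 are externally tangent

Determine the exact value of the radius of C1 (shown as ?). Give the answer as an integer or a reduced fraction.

17/3

1. [ext C1·C2]  r_C1² + 10r_C1 − 799/9 = 0  ⇒  r_C1 = 17/3 (r>0 drops 1)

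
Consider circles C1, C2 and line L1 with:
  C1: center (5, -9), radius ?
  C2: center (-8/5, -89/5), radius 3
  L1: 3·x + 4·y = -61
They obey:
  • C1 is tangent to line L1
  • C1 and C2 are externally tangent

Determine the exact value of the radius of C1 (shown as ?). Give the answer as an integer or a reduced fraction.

8

1. [C1‖L1]  r_C1² − 64 = 0  ⇒  r_C1 = 8 (r>0 drops 1)
2. [ext C1·C2]  r_C1² + 6r_C1 − 112 = 0  ⇒  r_C1 = 8 (r>0 drops 1)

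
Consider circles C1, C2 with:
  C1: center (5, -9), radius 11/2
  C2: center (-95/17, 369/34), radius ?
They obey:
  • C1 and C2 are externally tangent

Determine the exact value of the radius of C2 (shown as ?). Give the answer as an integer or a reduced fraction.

1. [ext C1·C2]  r_C2² + 11r_C2 − 476 = 0  ⇒  r_C2 = 17 (r>0 drops 1)

17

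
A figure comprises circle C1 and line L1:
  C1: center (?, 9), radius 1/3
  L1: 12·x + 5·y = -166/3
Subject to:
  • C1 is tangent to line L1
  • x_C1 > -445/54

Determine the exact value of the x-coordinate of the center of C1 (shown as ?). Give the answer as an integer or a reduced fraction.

-8

1. [C1‖L1]  x_C1² + (301/18)x_C1 + 628/9 = 0  ⇒  x_C1 = -157/18 or -8
2. given x_C1 > -445/54: keep -8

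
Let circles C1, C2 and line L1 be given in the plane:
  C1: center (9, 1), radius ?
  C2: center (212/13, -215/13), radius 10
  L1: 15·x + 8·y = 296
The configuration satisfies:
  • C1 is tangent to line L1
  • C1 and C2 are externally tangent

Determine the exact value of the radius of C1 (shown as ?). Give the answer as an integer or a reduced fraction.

1. [C1‖L1]  r_C1² − 81 = 0  ⇒  r_C1 = 9 (r>0 drops 1)
2. [ext C1·C2]  r_C1² + 20r_C1 − 261 = 0  ⇒  r_C1 = 9 (r>0 drops 1)

9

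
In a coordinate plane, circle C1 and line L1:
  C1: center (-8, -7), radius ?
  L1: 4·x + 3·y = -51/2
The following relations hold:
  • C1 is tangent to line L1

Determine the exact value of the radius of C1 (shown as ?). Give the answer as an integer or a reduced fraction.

11/2

1. [C1‖L1]  r_C1² − 121/4 = 0  ⇒  r_C1 = 11/2 (r>0 drops 1)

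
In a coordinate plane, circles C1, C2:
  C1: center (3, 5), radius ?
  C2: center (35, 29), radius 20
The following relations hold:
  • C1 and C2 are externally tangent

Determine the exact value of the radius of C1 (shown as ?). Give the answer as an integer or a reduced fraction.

20

1. [ext C1·C2]  r_C1² + 40r_C1 − 1200 = 0  ⇒  r_C1 = 20 (r>0 drops 1)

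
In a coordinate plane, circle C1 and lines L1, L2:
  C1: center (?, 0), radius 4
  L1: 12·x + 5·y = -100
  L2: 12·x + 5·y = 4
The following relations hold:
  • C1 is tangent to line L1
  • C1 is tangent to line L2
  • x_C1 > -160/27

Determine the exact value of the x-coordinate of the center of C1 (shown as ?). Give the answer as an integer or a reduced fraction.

1. [C1‖L1]  x_C1² + (50/3)x_C1 + 152/3 = 0  ⇒  x_C1 = -38/3 or -4
2. [C1‖L2]  x_C1² − (2/3)x_C1 − 56/3 = 0  ⇒  x_C1 = -4 or 14/3

-4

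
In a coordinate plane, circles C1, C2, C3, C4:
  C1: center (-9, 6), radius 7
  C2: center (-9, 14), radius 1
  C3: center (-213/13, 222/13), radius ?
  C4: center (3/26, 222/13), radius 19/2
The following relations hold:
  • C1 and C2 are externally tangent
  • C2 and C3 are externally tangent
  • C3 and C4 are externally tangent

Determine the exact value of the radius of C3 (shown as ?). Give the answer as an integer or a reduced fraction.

7

1. [ext C2·C3]  r_C3² + 2r_C3 − 63 = 0  ⇒  r_C3 = 7 (r>0 drops 1)
2. [ext C3·C4]  r_C3² + 19r_C3 − 182 = 0  ⇒  r_C3 = 7 (r>0 drops 1)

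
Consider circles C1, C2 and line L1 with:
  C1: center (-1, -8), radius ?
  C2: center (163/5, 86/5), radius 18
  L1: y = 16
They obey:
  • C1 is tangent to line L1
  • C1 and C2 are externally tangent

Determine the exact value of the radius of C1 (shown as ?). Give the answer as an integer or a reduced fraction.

24

1. [C1‖L1]  r_C1² − 576 = 0  ⇒  r_C1 = 24 (r>0 drops 1)
2. [ext C1·C2]  r_C1² + 36r_C1 − 1440 = 0  ⇒  r_C1 = 24 (r>0 drops 1)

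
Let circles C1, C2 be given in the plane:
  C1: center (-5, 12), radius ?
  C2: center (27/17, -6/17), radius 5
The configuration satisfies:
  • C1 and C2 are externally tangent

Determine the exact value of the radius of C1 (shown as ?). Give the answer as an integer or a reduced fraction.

1. [ext C1·C2]  r_C1² + 10r_C1 − 171 = 0  ⇒  r_C1 = 9 (r>0 drops 1)

9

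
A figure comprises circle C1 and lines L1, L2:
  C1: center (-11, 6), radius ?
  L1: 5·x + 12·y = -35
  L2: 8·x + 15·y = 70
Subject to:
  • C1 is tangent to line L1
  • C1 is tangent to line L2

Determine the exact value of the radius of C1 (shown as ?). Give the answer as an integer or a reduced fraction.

4

1. [C1‖L1]  r_C1² − 16 = 0  ⇒  r_C1 = 4 (r>0 drops 1)
2. [C1‖L2]  r_C1² − 16 = 0  ⇒  r_C1 = 4 (r>0 drops 1)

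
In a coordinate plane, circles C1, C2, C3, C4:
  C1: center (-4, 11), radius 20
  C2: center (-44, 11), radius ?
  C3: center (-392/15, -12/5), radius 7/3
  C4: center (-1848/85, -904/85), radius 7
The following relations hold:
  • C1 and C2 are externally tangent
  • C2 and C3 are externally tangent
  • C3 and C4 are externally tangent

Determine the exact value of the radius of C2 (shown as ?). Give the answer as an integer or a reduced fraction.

1. [ext C1·C2]  r_C2² + 40r_C2 − 1200 = 0  ⇒  r_C2 = 20 (r>0 drops 1)
2. [ext C2·C3]  r_C2² + (14/3)r_C2 − 1480/3 = 0  ⇒  r_C2 = 20 (r>0 drops 1)

20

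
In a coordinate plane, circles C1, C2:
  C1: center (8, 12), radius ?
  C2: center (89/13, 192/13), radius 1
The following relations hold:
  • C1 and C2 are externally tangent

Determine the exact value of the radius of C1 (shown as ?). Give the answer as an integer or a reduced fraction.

1. [ext C1·C2]  r_C1² + 2r_C1 − 8 = 0  ⇒  r_C1 = 2 (r>0 drops 1)

2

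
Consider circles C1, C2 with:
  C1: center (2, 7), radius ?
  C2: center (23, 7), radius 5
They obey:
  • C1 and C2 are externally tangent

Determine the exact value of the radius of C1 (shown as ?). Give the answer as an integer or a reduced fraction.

1. [ext C1·C2]  r_C1² + 10r_C1 − 416 = 0  ⇒  r_C1 = 16 (r>0 drops 1)

16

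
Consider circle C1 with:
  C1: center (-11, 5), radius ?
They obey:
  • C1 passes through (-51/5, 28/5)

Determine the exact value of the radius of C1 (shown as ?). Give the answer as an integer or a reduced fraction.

1

1. [C1∋P]  r_C1² − 1 = 0  ⇒  r_C1 = 1 (r>0 drops 1)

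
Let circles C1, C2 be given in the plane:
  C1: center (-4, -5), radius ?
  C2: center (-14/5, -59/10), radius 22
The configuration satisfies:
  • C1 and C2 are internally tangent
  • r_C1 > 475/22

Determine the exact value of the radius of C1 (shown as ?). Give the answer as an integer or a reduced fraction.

47/2

1. [int C1,C2]  r_C1² − 44r_C1 + 1927/4 = 0  ⇒  r_C1 = 41/2 or 47/2
2. given r_C1 > 475/22: keep 47/2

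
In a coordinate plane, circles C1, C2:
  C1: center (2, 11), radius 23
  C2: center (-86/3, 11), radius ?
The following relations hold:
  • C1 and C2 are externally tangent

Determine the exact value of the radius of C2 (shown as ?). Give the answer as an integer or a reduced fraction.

23/3

1. [ext C1·C2]  r_C2² + 46r_C2 − 3703/9 = 0  ⇒  r_C2 = 23/3 (r>0 drops 1)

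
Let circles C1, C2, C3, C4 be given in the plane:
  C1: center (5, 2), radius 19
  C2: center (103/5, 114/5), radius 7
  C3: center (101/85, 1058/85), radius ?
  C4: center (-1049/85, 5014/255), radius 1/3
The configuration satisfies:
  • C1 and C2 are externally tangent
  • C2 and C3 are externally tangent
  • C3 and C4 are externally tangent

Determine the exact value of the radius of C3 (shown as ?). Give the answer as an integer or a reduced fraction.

1. [ext C2·C3]  r_C3² + 14r_C3 − 435 = 0  ⇒  r_C3 = 15 (r>0 drops 1)
2. [ext C3·C4]  r_C3² + (2/3)r_C3 − 235 = 0  ⇒  r_C3 = 15 (r>0 drops 1)

15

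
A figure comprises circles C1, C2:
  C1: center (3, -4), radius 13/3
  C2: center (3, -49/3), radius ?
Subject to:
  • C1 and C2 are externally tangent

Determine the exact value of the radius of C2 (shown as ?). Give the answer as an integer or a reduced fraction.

8

1. [ext C1·C2]  r_C2² + (26/3)r_C2 − 400/3 = 0  ⇒  r_C2 = 8 (r>0 drops 1)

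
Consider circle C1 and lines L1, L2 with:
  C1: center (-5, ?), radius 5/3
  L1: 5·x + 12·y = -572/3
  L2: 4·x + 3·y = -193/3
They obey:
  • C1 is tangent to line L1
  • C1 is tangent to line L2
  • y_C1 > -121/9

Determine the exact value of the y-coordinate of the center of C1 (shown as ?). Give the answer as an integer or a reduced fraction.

-12

1. [C1‖L1]  y_C1² + (497/18)y_C1 + 562/3 = 0  ⇒  y_C1 = -281/18 or -12
2. [C1‖L2]  y_C1² + (266/9)y_C1 + 632/3 = 0  ⇒  y_C1 = -158/9 or -12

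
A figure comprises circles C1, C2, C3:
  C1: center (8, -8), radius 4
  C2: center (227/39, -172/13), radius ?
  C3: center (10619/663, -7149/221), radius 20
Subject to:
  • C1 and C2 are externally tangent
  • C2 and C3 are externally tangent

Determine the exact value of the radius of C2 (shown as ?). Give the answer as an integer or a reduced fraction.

5/3

1. [ext C1·C2]  r_C2² + 8r_C2 − 145/9 = 0  ⇒  r_C2 = 5/3 (r>0 drops 1)
2. [ext C2·C3]  r_C2² + 40r_C2 − 625/9 = 0  ⇒  r_C2 = 5/3 (r>0 drops 1)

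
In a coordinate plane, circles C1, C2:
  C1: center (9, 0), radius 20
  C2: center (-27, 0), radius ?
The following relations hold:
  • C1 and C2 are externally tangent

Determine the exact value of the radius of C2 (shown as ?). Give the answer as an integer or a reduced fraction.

16

1. [ext C1·C2]  r_C2² + 40r_C2 − 896 = 0  ⇒  r_C2 = 16 (r>0 drops 1)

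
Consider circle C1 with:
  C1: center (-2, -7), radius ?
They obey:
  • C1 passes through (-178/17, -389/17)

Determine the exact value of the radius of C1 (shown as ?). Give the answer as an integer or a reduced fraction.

18

1. [C1∋P]  r_C1² − 324 = 0  ⇒  r_C1 = 18 (r>0 drops 1)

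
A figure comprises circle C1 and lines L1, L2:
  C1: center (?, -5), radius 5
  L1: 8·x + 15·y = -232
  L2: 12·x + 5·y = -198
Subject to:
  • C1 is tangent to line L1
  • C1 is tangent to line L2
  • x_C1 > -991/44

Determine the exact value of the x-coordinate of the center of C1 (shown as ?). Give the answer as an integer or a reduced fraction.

1. [C1‖L1]  x_C1² + (157/4)x_C1 + 1089/4 = 0  ⇒  x_C1 = -121/4 or -9
2. [C1‖L2]  x_C1² + (173/6)x_C1 + 357/2 = 0  ⇒  x_C1 = -119/6 or -9

-9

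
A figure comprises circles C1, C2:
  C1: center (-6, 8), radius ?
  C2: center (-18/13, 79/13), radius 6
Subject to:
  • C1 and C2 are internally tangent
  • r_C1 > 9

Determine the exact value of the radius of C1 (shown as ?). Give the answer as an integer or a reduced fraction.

1. [int C1,C2]  r_C1² − 12r_C1 + 11 = 0  ⇒  r_C1 = 1 or 11
2. given r_C1 > 9: keep 11

11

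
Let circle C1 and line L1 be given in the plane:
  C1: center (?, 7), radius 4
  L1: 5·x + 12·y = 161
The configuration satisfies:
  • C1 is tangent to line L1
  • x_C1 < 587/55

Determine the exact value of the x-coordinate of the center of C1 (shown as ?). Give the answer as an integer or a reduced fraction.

1. [C1‖L1]  x_C1² − (154/5)x_C1 + 129 = 0  ⇒  x_C1 = 5 or 129/5
2. given x_C1 < 587/55: keep 5

5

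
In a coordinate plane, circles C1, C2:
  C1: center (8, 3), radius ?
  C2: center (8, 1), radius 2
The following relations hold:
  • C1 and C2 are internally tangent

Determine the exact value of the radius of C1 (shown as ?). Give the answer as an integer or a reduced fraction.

4

1. [int C1,C2]  r_C1² − 4r_C1 = 0  ⇒  r_C1 = 4 (r>0 drops 1)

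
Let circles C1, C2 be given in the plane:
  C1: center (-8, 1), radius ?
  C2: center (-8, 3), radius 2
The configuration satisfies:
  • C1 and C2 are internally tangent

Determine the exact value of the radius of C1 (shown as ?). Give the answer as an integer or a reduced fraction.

1. [int C1,C2]  r_C1² − 4r_C1 = 0  ⇒  r_C1 = 4 (r>0 drops 1)

4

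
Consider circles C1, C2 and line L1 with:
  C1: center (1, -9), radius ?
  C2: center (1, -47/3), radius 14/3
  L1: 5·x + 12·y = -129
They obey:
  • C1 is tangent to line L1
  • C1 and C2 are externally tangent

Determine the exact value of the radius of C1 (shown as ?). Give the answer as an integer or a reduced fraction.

1. [C1‖L1]  r_C1² − 4 = 0  ⇒  r_C1 = 2 (r>0 drops 1)
2. [ext C1·C2]  r_C1² + (28/3)r_C1 − 68/3 = 0  ⇒  r_C1 = 2 (r>0 drops 1)

2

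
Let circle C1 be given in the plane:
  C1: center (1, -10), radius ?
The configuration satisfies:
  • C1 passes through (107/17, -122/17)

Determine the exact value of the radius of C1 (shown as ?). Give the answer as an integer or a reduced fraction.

6

1. [C1∋P]  r_C1² − 36 = 0  ⇒  r_C1 = 6 (r>0 drops 1)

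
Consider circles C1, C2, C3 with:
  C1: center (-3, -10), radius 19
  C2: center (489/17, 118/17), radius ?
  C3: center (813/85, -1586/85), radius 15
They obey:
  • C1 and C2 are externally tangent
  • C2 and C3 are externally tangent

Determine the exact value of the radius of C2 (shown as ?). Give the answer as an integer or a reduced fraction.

1. [ext C1·C2]  r_C2² + 38r_C2 − 935 = 0  ⇒  r_C2 = 17 (r>0 drops 1)
2. [ext C2·C3]  r_C2² + 30r_C2 − 799 = 0  ⇒  r_C2 = 17 (r>0 drops 1)

17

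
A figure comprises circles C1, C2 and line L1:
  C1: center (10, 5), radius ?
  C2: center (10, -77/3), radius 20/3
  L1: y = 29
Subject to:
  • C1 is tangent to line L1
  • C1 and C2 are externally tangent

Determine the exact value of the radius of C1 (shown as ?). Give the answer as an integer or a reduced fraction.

1. [C1‖L1]  r_C1² − 576 = 0  ⇒  r_C1 = 24 (r>0 drops 1)
2. [ext C1·C2]  r_C1² + (40/3)r_C1 − 896 = 0  ⇒  r_C1 = 24 (r>0 drops 1)

24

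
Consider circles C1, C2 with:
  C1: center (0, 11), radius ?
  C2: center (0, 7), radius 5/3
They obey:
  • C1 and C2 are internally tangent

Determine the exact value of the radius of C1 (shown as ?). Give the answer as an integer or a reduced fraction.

17/3

1. [int C1,C2]  r_C1² − (10/3)r_C1 − 119/9 = 0  ⇒  r_C1 = 17/3 (r>0 drops 1)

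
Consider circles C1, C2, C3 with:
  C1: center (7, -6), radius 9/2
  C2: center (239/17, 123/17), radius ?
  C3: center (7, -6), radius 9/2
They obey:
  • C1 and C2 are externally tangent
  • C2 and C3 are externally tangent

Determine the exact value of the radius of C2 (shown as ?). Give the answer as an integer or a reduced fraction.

1. [ext C1·C2]  r_C2² + 9r_C2 − 819/4 = 0  ⇒  r_C2 = 21/2 (r>0 drops 1)
2. [ext C2·C3]  r_C2² + 9r_C2 − 819/4 = 0  ⇒  r_C2 = 21/2 (r>0 drops 1)

21/2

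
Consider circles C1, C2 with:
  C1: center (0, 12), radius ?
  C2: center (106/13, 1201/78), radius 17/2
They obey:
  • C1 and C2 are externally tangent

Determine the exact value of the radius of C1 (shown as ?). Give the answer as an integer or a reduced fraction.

1/3

1. [ext C1·C2]  r_C1² + 17r_C1 − 52/9 = 0  ⇒  r_C1 = 1/3 (r>0 drops 1)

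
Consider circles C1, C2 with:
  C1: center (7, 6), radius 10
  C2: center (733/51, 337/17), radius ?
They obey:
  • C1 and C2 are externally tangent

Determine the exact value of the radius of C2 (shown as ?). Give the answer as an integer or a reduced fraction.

17/3

1. [ext C1·C2]  r_C2² + 20r_C2 − 1309/9 = 0  ⇒  r_C2 = 17/3 (r>0 drops 1)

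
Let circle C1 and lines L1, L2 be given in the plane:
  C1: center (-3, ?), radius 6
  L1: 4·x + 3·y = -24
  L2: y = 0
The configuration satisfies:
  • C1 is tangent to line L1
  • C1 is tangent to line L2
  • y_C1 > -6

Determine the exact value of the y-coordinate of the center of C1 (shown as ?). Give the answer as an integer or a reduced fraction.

6

1. [C1‖L1]  y_C1² + 8y_C1 − 84 = 0  ⇒  y_C1 = -14 or 6
2. [C1‖L2]  y_C1² − 36 = 0  ⇒  y_C1 = -6 or 6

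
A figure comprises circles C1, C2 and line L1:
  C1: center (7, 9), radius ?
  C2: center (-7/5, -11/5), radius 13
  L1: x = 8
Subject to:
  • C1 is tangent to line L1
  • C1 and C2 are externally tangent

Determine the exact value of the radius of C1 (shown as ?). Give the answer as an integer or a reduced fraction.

1. [C1‖L1]  r_C1² − 1 = 0  ⇒  r_C1 = 1 (r>0 drops 1)
2. [ext C1·C2]  r_C1² + 26r_C1 − 27 = 0  ⇒  r_C1 = 1 (r>0 drops 1)

1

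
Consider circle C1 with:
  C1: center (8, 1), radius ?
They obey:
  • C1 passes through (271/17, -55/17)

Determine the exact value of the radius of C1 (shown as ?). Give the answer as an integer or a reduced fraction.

1. [C1∋P]  r_C1² − 81 = 0  ⇒  r_C1 = 9 (r>0 drops 1)

9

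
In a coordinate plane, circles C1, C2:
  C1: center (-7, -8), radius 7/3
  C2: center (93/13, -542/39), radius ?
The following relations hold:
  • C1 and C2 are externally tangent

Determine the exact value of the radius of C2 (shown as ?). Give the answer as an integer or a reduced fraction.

1. [ext C1·C2]  r_C2² + (14/3)r_C2 − 689/3 = 0  ⇒  r_C2 = 13 (r>0 drops 1)

13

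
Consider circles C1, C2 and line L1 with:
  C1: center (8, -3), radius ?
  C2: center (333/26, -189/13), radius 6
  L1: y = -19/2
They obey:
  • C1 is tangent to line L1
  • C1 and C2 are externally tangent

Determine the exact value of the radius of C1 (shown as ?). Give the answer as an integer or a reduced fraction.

1. [C1‖L1]  r_C1² − 169/4 = 0  ⇒  r_C1 = 13/2 (r>0 drops 1)
2. [ext C1·C2]  r_C1² + 12r_C1 − 481/4 = 0  ⇒  r_C1 = 13/2 (r>0 drops 1)

13/2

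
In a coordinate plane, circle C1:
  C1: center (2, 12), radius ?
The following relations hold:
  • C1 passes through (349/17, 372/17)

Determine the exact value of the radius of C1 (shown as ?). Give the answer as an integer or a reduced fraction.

1. [C1∋P]  r_C1² − 441 = 0  ⇒  r_C1 = 21 (r>0 drops 1)

21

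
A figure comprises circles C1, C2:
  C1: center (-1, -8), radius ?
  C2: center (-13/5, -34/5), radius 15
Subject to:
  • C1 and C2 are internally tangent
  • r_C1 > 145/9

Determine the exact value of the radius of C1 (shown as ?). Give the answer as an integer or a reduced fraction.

17

1. [int C1,C2]  r_C1² − 30r_C1 + 221 = 0  ⇒  r_C1 = 13 or 17
2. given r_C1 > 145/9: keep 17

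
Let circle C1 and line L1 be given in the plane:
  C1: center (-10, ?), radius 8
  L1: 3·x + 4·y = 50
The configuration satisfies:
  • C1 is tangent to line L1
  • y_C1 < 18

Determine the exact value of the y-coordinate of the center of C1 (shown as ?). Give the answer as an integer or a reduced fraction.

1. [C1‖L1]  y_C1² − 40y_C1 + 300 = 0  ⇒  y_C1 = 10 or 30
2. given y_C1 < 18: keep 10

10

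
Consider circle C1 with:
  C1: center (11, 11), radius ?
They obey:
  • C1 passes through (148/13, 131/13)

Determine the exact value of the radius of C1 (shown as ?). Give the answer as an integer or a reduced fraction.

1

1. [C1∋P]  r_C1² − 1 = 0  ⇒  r_C1 = 1 (r>0 drops 1)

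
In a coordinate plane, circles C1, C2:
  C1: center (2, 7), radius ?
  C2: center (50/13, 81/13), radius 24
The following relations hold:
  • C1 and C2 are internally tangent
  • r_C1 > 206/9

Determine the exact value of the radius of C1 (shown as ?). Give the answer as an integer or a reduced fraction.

26

1. [int C1,C2]  r_C1² − 48r_C1 + 572 = 0  ⇒  r_C1 = 22 or 26
2. given r_C1 > 206/9: keep 26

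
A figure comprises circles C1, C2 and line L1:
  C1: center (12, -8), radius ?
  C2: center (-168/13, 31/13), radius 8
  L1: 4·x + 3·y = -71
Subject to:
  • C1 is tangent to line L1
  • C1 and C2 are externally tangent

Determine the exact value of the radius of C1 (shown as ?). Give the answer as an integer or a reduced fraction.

1. [C1‖L1]  r_C1² − 361 = 0  ⇒  r_C1 = 19 (r>0 drops 1)
2. [ext C1·C2]  r_C1² + 16r_C1 − 665 = 0  ⇒  r_C1 = 19 (r>0 drops 1)

19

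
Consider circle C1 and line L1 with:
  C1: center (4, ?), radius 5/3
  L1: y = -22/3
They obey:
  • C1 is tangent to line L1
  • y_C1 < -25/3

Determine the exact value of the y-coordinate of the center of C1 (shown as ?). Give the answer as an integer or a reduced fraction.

1. [C1‖L1]  y_C1² + (44/3)y_C1 + 51 = 0  ⇒  y_C1 = -9 or -17/3
2. given y_C1 < -25/3: keep -9

-9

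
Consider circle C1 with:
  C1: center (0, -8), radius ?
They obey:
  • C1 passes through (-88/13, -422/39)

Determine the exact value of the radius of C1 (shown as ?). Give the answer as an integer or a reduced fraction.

22/3

1. [C1∋P]  r_C1² − 484/9 = 0  ⇒  r_C1 = 22/3 (r>0 drops 1)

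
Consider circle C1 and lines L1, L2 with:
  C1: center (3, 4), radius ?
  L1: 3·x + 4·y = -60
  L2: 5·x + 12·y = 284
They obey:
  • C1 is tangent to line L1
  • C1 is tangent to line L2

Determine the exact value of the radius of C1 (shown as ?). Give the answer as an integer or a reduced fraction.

17

1. [C1‖L1]  r_C1² − 289 = 0  ⇒  r_C1 = 17 (r>0 drops 1)
2. [C1‖L2]  r_C1² − 289 = 0  ⇒  r_C1 = 17 (r>0 drops 1)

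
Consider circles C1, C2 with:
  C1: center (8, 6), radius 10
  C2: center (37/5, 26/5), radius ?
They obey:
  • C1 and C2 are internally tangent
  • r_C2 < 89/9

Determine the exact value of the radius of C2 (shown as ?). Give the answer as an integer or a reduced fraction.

1. [int C1,C2]  r_C2² − 20r_C2 + 99 = 0  ⇒  r_C2 = 9 or 11
2. given r_C2 < 89/9: keep 9

9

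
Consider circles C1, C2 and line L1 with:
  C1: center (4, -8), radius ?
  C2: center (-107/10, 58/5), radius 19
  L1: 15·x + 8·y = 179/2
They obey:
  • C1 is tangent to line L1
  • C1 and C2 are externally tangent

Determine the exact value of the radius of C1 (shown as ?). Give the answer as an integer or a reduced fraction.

1. [C1‖L1]  r_C1² − 121/4 = 0  ⇒  r_C1 = 11/2 (r>0 drops 1)
2. [ext C1·C2]  r_C1² + 38r_C1 − 957/4 = 0  ⇒  r_C1 = 11/2 (r>0 drops 1)

11/2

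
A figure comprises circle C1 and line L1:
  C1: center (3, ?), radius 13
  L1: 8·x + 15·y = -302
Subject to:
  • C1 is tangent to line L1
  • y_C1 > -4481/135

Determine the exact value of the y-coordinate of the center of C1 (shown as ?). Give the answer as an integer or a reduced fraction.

-7

1. [C1‖L1]  y_C1² + (652/15)y_C1 + 3829/15 = 0  ⇒  y_C1 = -547/15 or -7
2. given y_C1 > -4481/135: keep -7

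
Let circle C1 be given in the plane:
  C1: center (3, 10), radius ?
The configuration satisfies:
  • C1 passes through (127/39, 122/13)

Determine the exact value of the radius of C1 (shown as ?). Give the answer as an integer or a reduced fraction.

2/3

1. [C1∋P]  r_C1² − 4/9 = 0  ⇒  r_C1 = 2/3 (r>0 drops 1)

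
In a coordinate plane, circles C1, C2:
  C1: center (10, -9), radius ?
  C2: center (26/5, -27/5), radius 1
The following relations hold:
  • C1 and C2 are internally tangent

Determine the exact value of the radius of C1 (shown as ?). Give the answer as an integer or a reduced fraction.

7

1. [int C1,C2]  r_C1² − 2r_C1 − 35 = 0  ⇒  r_C1 = 7 (r>0 drops 1)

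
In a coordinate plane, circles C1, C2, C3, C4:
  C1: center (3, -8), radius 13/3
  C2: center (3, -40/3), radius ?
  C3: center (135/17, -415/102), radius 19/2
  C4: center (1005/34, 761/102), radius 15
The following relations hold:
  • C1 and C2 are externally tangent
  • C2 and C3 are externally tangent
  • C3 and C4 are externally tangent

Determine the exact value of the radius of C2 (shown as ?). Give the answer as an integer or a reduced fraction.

1. [ext C1·C2]  r_C2² + (26/3)r_C2 − 29/3 = 0  ⇒  r_C2 = 1 (r>0 drops 1)
2. [ext C2·C3]  r_C2² + 19r_C2 − 20 = 0  ⇒  r_C2 = 1 (r>0 drops 1)

1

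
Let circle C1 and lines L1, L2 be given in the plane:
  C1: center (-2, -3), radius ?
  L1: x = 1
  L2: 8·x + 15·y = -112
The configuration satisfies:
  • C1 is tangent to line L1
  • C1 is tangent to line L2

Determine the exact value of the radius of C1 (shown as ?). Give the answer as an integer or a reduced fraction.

1. [C1‖L1]  r_C1² − 9 = 0  ⇒  r_C1 = 3 (r>0 drops 1)
2. [C1‖L2]  r_C1² − 9 = 0  ⇒  r_C1 = 3 (r>0 drops 1)

3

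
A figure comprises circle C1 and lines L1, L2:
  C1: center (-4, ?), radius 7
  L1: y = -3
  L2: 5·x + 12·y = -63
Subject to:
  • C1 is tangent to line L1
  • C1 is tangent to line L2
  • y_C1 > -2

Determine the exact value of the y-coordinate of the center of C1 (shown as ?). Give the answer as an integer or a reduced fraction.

4

1. [C1‖L1]  y_C1² + 6y_C1 − 40 = 0  ⇒  y_C1 = -10 or 4
2. [C1‖L2]  y_C1² + (43/6)y_C1 − 134/3 = 0  ⇒  y_C1 = -67/6 or 4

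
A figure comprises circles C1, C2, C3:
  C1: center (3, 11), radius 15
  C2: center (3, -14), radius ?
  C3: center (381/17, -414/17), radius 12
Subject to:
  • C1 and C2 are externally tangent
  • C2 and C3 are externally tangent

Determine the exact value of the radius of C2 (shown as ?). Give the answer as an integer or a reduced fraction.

10

1. [ext C1·C2]  r_C2² + 30r_C2 − 400 = 0  ⇒  r_C2 = 10 (r>0 drops 1)
2. [ext C2·C3]  r_C2² + 24r_C2 − 340 = 0  ⇒  r_C2 = 10 (r>0 drops 1)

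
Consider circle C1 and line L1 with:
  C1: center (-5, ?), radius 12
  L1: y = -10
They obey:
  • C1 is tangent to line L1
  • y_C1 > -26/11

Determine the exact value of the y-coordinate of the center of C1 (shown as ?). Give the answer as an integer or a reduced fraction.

1. [C1‖L1]  y_C1² + 20y_C1 − 44 = 0  ⇒  y_C1 = -22 or 2
2. given y_C1 > -26/11: keep 2

2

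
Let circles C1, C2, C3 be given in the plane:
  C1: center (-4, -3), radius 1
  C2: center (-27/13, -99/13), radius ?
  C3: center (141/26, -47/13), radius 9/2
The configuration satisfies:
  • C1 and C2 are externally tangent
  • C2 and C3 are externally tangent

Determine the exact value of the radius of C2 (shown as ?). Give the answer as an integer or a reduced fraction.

1. [ext C1·C2]  r_C2² + 2r_C2 − 24 = 0  ⇒  r_C2 = 4 (r>0 drops 1)
2. [ext C2·C3]  r_C2² + 9r_C2 − 52 = 0  ⇒  r_C2 = 4 (r>0 drops 1)

4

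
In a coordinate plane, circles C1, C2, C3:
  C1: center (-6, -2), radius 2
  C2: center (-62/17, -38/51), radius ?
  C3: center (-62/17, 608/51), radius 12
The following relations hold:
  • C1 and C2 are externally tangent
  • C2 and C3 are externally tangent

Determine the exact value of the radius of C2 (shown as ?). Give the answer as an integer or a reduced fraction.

1. [ext C1·C2]  r_C2² + 4r_C2 − 28/9 = 0  ⇒  r_C2 = 2/3 (r>0 drops 1)
2. [ext C2·C3]  r_C2² + 24r_C2 − 148/9 = 0  ⇒  r_C2 = 2/3 (r>0 drops 1)

2/3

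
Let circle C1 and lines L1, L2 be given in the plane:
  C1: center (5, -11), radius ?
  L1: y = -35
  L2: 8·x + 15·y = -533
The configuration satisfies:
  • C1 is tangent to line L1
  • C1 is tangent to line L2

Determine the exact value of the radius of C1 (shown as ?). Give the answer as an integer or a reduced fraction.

1. [C1‖L1]  r_C1² − 576 = 0  ⇒  r_C1 = 24 (r>0 drops 1)
2. [C1‖L2]  r_C1² − 576 = 0  ⇒  r_C1 = 24 (r>0 drops 1)

24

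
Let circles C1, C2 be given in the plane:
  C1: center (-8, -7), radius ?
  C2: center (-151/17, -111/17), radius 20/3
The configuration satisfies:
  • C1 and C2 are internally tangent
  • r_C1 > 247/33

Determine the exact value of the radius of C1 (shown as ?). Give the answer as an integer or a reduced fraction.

1. [int C1,C2]  r_C1² − (40/3)r_C1 + 391/9 = 0  ⇒  r_C1 = 17/3 or 23/3
2. given r_C1 > 247/33: keep 23/3

23/3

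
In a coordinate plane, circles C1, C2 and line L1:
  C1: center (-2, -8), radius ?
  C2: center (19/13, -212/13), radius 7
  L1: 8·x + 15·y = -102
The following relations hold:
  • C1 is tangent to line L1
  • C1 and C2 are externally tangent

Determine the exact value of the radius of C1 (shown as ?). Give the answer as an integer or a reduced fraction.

2

1. [C1‖L1]  r_C1² − 4 = 0  ⇒  r_C1 = 2 (r>0 drops 1)
2. [ext C1·C2]  r_C1² + 14r_C1 − 32 = 0  ⇒  r_C1 = 2 (r>0 drops 1)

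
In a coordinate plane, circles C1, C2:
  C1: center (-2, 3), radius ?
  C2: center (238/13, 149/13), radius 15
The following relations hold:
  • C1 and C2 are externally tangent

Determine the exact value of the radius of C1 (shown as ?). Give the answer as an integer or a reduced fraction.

7

1. [ext C1·C2]  r_C1² + 30r_C1 − 259 = 0  ⇒  r_C1 = 7 (r>0 drops 1)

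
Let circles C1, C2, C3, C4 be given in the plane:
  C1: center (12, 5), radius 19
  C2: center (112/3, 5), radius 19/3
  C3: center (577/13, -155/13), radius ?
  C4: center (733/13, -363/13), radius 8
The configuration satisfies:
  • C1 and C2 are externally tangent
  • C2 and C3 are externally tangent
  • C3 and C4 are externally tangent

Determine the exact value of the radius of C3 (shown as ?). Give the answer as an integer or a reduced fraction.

12

1. [ext C2·C3]  r_C3² + (38/3)r_C3 − 296 = 0  ⇒  r_C3 = 12 (r>0 drops 1)
2. [ext C3·C4]  r_C3² + 16r_C3 − 336 = 0  ⇒  r_C3 = 12 (r>0 drops 1)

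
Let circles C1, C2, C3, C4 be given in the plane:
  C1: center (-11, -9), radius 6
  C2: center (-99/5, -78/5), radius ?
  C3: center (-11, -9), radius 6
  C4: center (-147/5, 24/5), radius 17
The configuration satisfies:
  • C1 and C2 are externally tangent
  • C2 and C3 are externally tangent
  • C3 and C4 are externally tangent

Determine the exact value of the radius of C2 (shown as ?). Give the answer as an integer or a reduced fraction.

1. [ext C1·C2]  r_C2² + 12r_C2 − 85 = 0  ⇒  r_C2 = 5 (r>0 drops 1)
2. [ext C2·C3]  r_C2² + 12r_C2 − 85 = 0  ⇒  r_C2 = 5 (r>0 drops 1)

5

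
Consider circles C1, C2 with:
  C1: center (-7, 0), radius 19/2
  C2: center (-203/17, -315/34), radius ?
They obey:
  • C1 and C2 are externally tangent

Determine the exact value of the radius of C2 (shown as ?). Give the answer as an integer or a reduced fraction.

1

1. [ext C1·C2]  r_C2² + 19r_C2 − 20 = 0  ⇒  r_C2 = 1 (r>0 drops 1)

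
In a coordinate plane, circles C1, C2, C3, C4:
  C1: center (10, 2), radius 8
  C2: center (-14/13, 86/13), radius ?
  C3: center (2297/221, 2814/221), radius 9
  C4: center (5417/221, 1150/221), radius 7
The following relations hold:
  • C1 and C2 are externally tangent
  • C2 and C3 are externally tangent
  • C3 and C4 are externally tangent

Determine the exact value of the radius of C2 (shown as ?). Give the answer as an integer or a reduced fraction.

1. [ext C1·C2]  r_C2² + 16r_C2 − 80 = 0  ⇒  r_C2 = 4 (r>0 drops 1)
2. [ext C2·C3]  r_C2² + 18r_C2 − 88 = 0  ⇒  r_C2 = 4 (r>0 drops 1)

4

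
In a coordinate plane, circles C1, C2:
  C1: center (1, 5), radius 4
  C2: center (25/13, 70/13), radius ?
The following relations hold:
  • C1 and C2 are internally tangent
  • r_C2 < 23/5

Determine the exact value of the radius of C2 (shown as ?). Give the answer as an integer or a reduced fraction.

1. [int C1,C2]  r_C2² − 8r_C2 + 15 = 0  ⇒  r_C2 = 3 or 5
2. given r_C2 < 23/5: keep 3

3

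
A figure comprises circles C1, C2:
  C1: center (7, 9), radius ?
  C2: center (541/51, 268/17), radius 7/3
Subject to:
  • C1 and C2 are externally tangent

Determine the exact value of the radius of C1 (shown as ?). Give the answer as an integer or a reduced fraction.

16/3

1. [ext C1·C2]  r_C1² + (14/3)r_C1 − 160/3 = 0  ⇒  r_C1 = 16/3 (r>0 drops 1)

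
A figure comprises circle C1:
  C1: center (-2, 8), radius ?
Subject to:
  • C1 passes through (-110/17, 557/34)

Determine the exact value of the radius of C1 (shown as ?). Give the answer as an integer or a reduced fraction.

1. [C1∋P]  r_C1² − 361/4 = 0  ⇒  r_C1 = 19/2 (r>0 drops 1)

19/2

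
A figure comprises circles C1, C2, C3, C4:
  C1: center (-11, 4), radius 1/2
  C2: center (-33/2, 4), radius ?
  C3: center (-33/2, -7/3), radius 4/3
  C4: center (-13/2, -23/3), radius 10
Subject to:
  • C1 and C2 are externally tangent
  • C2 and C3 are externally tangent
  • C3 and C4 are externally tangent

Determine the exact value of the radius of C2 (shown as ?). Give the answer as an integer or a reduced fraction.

1. [ext C1·C2]  r_C2² + 1r_C2 − 30 = 0  ⇒  r_C2 = 5 (r>0 drops 1)
2. [ext C2·C3]  r_C2² + (8/3)r_C2 − 115/3 = 0  ⇒  r_C2 = 5 (r>0 drops 1)

5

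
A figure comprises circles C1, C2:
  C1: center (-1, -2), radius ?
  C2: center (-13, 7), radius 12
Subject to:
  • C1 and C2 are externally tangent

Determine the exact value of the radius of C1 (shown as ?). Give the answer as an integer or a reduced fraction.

3

1. [ext C1·C2]  r_C1² + 24r_C1 − 81 = 0  ⇒  r_C1 = 3 (r>0 drops 1)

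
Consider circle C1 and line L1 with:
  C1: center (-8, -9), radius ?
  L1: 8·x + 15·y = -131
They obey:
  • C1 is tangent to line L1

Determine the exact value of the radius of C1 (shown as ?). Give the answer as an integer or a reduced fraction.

1. [C1‖L1]  r_C1² − 16 = 0  ⇒  r_C1 = 4 (r>0 drops 1)

4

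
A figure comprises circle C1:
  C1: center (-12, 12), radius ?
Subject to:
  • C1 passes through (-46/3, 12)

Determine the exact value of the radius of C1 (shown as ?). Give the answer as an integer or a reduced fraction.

1. [C1∋P]  r_C1² − 100/9 = 0  ⇒  r_C1 = 10/3 (r>0 drops 1)

10/3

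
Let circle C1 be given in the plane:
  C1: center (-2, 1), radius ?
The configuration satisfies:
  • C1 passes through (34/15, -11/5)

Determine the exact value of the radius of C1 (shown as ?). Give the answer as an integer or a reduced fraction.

16/3

1. [C1∋P]  r_C1² − 256/9 = 0  ⇒  r_C1 = 16/3 (r>0 drops 1)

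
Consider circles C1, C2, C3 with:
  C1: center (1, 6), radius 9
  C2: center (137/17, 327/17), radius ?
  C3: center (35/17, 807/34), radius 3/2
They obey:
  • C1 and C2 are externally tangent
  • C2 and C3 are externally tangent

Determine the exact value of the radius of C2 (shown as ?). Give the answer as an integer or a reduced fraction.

1. [ext C1·C2]  r_C2² + 18r_C2 − 144 = 0  ⇒  r_C2 = 6 (r>0 drops 1)
2. [ext C2·C3]  r_C2² + 3r_C2 − 54 = 0  ⇒  r_C2 = 6 (r>0 drops 1)

6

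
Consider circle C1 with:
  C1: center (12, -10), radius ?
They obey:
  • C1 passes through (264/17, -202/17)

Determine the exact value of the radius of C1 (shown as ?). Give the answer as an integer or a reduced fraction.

4

1. [C1∋P]  r_C1² − 16 = 0  ⇒  r_C1 = 4 (r>0 drops 1)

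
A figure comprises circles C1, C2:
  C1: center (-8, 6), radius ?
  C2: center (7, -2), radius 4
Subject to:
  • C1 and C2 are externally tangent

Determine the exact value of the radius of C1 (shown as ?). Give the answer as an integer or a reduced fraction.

1. [ext C1·C2]  r_C1² + 8r_C1 − 273 = 0  ⇒  r_C1 = 13 (r>0 drops 1)

13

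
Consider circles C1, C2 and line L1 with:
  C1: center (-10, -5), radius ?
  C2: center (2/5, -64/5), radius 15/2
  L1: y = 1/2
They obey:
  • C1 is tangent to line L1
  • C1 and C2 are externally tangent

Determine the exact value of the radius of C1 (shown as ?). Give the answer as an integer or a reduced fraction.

11/2

1. [C1‖L1]  r_C1² − 121/4 = 0  ⇒  r_C1 = 11/2 (r>0 drops 1)
2. [ext C1·C2]  r_C1² + 15r_C1 − 451/4 = 0  ⇒  r_C1 = 11/2 (r>0 drops 1)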